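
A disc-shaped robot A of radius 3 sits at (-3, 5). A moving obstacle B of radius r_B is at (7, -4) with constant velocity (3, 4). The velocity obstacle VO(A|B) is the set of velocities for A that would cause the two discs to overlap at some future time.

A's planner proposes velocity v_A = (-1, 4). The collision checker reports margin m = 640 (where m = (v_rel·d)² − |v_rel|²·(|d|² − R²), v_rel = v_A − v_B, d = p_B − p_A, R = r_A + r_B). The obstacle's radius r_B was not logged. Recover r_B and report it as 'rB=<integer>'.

m = 640
d = (10, -9);  v_rel = (-4, 0),  |v_rel|² = 16
v_rel×d = (-4)·(-9) − (0)·(10) = 36
since m = R²·16 − 36²:  R² = (1296 + 640) / 16 = 121
R = √121 = 11  ⇒  r_B = 11 − 3 = 8

rB=8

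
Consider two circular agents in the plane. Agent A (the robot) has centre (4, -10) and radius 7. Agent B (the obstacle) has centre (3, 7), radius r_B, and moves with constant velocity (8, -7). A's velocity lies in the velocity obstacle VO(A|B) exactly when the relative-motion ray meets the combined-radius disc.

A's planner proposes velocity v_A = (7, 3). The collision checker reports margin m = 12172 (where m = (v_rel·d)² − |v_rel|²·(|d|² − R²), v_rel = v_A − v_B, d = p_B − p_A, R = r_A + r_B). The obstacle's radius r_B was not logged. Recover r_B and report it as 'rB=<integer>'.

m = 12172
d = (-1, 17);  v_rel = (-1, 10),  |v_rel|² = 101
v_rel×d = (-1)·(17) − (10)·(-1) = -7
since m = R²·101 − (-7)²:  R² = (49 + 12172) / 101 = 121
R = √121 = 11  ⇒  r_B = 11 − 7 = 4

rB=4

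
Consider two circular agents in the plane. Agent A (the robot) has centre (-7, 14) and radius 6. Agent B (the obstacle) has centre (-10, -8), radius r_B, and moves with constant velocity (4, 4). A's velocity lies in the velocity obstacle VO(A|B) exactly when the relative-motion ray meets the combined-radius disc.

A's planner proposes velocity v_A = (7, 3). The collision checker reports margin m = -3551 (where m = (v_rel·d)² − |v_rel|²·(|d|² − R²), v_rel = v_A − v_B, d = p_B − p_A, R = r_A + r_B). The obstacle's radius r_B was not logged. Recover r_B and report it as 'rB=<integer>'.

m = -3551
d = (-3, -22);  v_rel = (3, -1),  |v_rel|² = 10
v_rel×d = (3)·(-22) − (-1)·(-3) = -69
since m = R²·10 − (-69)²:  R² = (4761 + -3551) / 10 = 121
R = √121 = 11  ⇒  r_B = 11 − 6 = 5

rB=5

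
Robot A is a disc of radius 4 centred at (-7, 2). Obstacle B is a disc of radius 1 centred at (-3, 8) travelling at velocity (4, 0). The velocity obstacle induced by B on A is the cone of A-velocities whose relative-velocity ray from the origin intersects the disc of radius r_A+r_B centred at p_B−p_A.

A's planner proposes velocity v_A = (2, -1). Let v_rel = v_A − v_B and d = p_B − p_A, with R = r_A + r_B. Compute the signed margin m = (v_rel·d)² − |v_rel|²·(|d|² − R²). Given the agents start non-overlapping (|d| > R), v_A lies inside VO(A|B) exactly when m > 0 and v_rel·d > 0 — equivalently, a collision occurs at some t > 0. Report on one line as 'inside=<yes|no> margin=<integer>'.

d = (4, 6),  |d|² = 52;  R = 4+1 = 5,  c = 52−5² = 27
v_rel = (-2, -1),  |v_rel|² = 5;  v_rel·d = (-2)·(4) + (-1)·(6) = -14
5·t² + 28·t + 27 = 0  ⇒  m = (-14)² − 5·27 = 61
m = 61 > 0,  v_rel·d = -14 < 0  ⇒  outside

inside=no margin=61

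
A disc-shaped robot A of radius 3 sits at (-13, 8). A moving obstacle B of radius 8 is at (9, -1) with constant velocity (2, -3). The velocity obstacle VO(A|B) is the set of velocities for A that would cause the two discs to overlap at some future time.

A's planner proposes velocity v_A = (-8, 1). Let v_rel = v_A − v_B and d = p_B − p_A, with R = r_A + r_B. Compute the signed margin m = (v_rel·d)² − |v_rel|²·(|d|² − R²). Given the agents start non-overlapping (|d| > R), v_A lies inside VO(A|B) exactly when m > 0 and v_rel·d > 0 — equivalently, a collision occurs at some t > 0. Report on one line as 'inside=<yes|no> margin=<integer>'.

d = (22, -9),  |d|² = 565;  R = 3+8 = 11,  c = 565−11² = 444
v_rel = (-10, 4),  |v_rel|² = 116;  v_rel·d = (-10)·(22) + (4)·(-9) = -256
116·t² + 512·t + 444 = 0  ⇒  m = (-256)² − 116·444 = 14032
m = 14032 > 0,  v_rel·d = -256 < 0  ⇒  outside

inside=no margin=14032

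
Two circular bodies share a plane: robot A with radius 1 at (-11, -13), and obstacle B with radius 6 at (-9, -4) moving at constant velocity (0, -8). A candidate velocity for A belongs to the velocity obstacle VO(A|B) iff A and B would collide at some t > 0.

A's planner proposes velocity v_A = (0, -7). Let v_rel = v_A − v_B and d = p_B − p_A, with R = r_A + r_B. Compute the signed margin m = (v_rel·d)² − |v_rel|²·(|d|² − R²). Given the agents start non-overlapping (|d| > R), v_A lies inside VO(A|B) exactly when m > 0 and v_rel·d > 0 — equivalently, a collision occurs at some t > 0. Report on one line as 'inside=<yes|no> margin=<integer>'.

d = (2, 9),  |d|² = 85;  R = 1+6 = 7,  c = 85−7² = 36
v_rel = (0, 1),  |v_rel|² = 1;  v_rel·d = (0)·(2) + (1)·(9) = 9
1·t² − 18·t + 36 = 0  ⇒  m = 9² − 1·36 = 45
m = 45 > 0,  v_rel·d = 9 > 0  ⇒  inside

inside=yes margin=45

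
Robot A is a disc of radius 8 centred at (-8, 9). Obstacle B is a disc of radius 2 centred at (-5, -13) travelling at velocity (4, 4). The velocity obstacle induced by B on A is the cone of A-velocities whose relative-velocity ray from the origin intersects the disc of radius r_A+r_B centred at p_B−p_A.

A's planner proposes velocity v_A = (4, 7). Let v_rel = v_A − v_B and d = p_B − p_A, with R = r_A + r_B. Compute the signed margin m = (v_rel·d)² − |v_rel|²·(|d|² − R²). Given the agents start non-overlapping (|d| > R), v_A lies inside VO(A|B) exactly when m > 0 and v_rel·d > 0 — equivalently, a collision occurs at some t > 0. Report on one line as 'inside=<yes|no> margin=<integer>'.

d = (3, -22),  |d|² = 493;  R = 8+2 = 10,  c = 493−10² = 393
v_rel = (0, 3),  |v_rel|² = 9;  v_rel·d = (0)·(3) + (3)·(-22) = -66
9·t² + 132·t + 393 = 0  ⇒  m = (-66)² − 9·393 = 819
m = 819 > 0,  v_rel·d = -66 < 0  ⇒  outside

inside=no margin=819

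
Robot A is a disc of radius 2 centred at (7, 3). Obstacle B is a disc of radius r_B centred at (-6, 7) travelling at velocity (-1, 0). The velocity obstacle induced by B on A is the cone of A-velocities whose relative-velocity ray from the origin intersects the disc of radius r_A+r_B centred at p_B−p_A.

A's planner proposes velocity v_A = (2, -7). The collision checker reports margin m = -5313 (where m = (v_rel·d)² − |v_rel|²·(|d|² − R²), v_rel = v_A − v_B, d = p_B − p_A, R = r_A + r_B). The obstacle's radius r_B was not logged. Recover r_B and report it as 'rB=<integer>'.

m = -5313
d = (-13, 4);  v_rel = (3, -7),  |v_rel|² = 58
v_rel×d = (3)·(4) − (-7)·(-13) = -79
since m = R²·58 − (-79)²:  R² = (6241 + -5313) / 58 = 16
R = √16 = 4  ⇒  r_B = 4 − 2 = 2

rB=2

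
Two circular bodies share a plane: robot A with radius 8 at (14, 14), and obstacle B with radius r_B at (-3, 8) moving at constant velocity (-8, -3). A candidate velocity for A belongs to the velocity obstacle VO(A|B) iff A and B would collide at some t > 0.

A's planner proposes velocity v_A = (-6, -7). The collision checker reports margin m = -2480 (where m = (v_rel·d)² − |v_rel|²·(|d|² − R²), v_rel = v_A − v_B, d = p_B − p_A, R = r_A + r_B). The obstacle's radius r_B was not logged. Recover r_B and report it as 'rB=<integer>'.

m = -2480
d = (-17, -6);  v_rel = (2, -4),  |v_rel|² = 20
v_rel×d = (2)·(-6) − (-4)·(-17) = -80
since m = R²·20 − (-80)²:  R² = (6400 + -2480) / 20 = 196
R = √196 = 14  ⇒  r_B = 14 − 8 = 6

rB=6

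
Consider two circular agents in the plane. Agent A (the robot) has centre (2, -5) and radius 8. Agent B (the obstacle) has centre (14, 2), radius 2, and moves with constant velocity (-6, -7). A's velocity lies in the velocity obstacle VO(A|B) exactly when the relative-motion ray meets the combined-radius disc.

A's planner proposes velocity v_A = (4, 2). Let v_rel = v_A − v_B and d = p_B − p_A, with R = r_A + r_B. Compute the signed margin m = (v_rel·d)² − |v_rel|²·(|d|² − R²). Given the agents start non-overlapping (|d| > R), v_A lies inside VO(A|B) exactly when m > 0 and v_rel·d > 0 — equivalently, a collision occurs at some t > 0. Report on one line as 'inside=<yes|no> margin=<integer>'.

d = (12, 7),  |d|² = 193;  R = 8+2 = 10,  c = 193−10² = 93
v_rel = (10, 9),  |v_rel|² = 181;  v_rel·d = (10)·(12) + (9)·(7) = 183
181·t² − 366·t + 93 = 0  ⇒  m = 183² − 181·93 = 16656
m = 16656 > 0,  v_rel·d = 183 > 0  ⇒  inside

inside=yes margin=16656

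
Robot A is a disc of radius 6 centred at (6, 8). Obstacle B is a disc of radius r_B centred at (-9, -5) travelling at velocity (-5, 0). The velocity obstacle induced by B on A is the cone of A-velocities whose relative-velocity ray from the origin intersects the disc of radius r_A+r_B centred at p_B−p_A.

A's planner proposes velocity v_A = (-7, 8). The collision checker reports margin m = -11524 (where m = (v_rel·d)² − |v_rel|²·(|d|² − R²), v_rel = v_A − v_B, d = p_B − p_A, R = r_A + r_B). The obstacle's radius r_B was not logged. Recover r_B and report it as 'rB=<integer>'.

m = -11524
d = (-15, -13);  v_rel = (-2, 8),  |v_rel|² = 68
v_rel×d = (-2)·(-13) − (8)·(-15) = 146
since m = R²·68 − 146²:  R² = (21316 + -11524) / 68 = 144
R = √144 = 12  ⇒  r_B = 12 − 6 = 6

rB=6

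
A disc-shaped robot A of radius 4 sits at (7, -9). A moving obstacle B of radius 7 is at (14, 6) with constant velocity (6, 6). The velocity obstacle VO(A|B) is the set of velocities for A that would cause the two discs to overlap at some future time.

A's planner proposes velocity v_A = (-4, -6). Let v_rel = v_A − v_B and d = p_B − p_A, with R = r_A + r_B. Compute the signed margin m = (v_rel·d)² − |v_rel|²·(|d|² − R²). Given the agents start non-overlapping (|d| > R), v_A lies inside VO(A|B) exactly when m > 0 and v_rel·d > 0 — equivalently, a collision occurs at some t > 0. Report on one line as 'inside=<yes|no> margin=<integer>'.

d = (7, 15),  |d|² = 274;  R = 4+7 = 11,  c = 274−11² = 153
v_rel = (-10, -12),  |v_rel|² = 244;  v_rel·d = (-10)·(7) + (-12)·(15) = -250
244·t² + 500·t + 153 = 0  ⇒  m = (-250)² − 244·153 = 25168
m = 25168 > 0,  v_rel·d = -250 < 0  ⇒  outside

inside=no margin=25168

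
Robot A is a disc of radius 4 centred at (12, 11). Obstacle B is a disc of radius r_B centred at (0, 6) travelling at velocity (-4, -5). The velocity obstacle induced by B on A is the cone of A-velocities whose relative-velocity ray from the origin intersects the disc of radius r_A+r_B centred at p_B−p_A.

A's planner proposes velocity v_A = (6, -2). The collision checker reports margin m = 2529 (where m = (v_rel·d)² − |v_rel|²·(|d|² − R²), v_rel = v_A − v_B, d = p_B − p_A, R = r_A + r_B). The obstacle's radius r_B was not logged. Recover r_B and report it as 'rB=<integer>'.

m = 2529
d = (-12, -5);  v_rel = (10, 3),  |v_rel|² = 109
v_rel×d = (10)·(-5) − (3)·(-12) = -14
since m = R²·109 − (-14)²:  R² = (196 + 2529) / 109 = 25
R = √25 = 5  ⇒  r_B = 5 − 4 = 1

rB=1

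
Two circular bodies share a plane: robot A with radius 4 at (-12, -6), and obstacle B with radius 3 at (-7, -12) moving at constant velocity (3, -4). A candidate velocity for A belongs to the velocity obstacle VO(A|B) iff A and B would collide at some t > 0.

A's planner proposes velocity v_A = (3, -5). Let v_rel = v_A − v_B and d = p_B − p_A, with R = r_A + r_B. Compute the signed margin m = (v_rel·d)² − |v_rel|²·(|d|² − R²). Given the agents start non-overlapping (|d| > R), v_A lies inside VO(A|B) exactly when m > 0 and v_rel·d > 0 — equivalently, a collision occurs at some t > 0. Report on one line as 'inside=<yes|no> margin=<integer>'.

d = (5, -6),  |d|² = 61;  R = 4+3 = 7,  c = 61−7² = 12
v_rel = (0, -1),  |v_rel|² = 1;  v_rel·d = (0)·(5) + (-1)·(-6) = 6
1·t² − 12·t + 12 = 0  ⇒  m = 6² − 1·12 = 24
m = 24 > 0,  v_rel·d = 6 > 0  ⇒  inside

inside=yes margin=24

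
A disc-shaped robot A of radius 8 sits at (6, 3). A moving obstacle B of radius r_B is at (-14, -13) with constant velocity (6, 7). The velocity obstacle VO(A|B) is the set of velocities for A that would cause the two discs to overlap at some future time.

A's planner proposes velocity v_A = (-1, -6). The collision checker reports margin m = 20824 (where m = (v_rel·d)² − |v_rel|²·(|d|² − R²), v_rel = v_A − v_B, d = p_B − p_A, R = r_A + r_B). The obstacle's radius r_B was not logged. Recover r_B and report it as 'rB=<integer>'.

m = 20824
d = (-20, -16);  v_rel = (-7, -13),  |v_rel|² = 218
v_rel×d = (-7)·(-16) − (-13)·(-20) = -148
since m = R²·218 − (-148)²:  R² = (21904 + 20824) / 218 = 196
R = √196 = 14  ⇒  r_B = 14 − 8 = 6

rB=6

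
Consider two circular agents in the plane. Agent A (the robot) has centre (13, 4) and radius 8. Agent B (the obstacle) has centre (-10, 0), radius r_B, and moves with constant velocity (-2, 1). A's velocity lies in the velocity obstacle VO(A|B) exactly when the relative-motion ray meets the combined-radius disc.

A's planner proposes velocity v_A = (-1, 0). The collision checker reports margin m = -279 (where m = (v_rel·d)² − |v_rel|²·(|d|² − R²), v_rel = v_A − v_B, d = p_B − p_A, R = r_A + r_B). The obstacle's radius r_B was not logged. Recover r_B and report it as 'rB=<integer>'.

m = -279
d = (-23, -4);  v_rel = (1, -1),  |v_rel|² = 2
v_rel×d = (1)·(-4) − (-1)·(-23) = -27
since m = R²·2 − (-27)²:  R² = (729 + -279) / 2 = 225
R = √225 = 15  ⇒  r_B = 15 − 8 = 7

rB=7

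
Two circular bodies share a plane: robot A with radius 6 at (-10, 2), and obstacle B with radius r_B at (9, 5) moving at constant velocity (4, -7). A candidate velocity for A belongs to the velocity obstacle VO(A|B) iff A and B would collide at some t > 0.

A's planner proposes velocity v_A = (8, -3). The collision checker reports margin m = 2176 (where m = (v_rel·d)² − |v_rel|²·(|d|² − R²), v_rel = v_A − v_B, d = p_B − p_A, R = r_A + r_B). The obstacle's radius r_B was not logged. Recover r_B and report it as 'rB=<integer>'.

m = 2176
d = (19, 3);  v_rel = (4, 4),  |v_rel|² = 32
v_rel×d = (4)·(3) − (4)·(19) = -64
since m = R²·32 − (-64)²:  R² = (4096 + 2176) / 32 = 196
R = √196 = 14  ⇒  r_B = 14 − 6 = 8

rB=8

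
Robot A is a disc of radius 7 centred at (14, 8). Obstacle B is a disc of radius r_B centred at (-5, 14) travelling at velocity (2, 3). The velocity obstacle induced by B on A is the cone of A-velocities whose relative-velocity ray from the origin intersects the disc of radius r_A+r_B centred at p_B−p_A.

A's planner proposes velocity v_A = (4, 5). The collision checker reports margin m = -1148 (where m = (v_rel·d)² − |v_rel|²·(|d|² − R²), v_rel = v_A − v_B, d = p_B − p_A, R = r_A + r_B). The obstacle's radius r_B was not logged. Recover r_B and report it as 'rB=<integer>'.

m = -1148
d = (-19, 6);  v_rel = (2, 2),  |v_rel|² = 8
v_rel×d = (2)·(6) − (2)·(-19) = 50
since m = R²·8 − 50²:  R² = (2500 + -1148) / 8 = 169
R = √169 = 13  ⇒  r_B = 13 − 7 = 6

rB=6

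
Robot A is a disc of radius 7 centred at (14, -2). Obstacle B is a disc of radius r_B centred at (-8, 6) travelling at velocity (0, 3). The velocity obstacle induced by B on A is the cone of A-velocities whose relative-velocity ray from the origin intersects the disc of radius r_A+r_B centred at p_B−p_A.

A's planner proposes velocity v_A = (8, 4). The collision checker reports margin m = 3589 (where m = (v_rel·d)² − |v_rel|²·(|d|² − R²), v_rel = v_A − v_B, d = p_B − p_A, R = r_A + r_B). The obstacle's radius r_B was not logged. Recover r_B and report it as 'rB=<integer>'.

m = 3589
d = (-22, 8);  v_rel = (8, 1),  |v_rel|² = 65
v_rel×d = (8)·(8) − (1)·(-22) = 86
since m = R²·65 − 86²:  R² = (7396 + 3589) / 65 = 169
R = √169 = 13  ⇒  r_B = 13 − 7 = 6

rB=6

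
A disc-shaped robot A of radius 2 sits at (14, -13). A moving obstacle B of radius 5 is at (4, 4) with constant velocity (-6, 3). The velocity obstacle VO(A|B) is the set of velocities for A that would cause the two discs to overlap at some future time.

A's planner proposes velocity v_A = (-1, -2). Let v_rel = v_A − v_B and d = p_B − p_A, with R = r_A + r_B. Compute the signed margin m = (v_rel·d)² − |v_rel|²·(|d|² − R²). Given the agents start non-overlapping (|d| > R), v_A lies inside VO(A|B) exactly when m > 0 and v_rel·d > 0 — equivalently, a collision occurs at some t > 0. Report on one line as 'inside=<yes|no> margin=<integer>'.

d = (-10, 17),  |d|² = 389;  R = 2+5 = 7,  c = 389−7² = 340
v_rel = (5, -5),  |v_rel|² = 50;  v_rel·d = (5)·(-10) + (-5)·(17) = -135
50·t² + 270·t + 340 = 0  ⇒  m = (-135)² − 50·340 = 1225
m = 1225 > 0,  v_rel·d = -135 < 0  ⇒  outside

inside=no margin=1225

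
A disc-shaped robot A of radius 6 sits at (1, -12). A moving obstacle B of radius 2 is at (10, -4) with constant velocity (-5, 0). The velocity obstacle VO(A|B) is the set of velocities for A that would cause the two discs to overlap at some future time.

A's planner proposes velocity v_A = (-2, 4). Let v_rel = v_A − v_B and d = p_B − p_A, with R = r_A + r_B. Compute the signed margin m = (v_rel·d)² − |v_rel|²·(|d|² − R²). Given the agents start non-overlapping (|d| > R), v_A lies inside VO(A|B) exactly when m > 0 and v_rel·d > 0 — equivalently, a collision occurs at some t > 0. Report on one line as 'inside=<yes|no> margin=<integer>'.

d = (9, 8),  |d|² = 145;  R = 6+2 = 8,  c = 145−8² = 81
v_rel = (3, 4),  |v_rel|² = 25;  v_rel·d = (3)·(9) + (4)·(8) = 59
25·t² − 118·t + 81 = 0  ⇒  m = 59² − 25·81 = 1456
m = 1456 > 0,  v_rel·d = 59 > 0  ⇒  inside

inside=yes margin=1456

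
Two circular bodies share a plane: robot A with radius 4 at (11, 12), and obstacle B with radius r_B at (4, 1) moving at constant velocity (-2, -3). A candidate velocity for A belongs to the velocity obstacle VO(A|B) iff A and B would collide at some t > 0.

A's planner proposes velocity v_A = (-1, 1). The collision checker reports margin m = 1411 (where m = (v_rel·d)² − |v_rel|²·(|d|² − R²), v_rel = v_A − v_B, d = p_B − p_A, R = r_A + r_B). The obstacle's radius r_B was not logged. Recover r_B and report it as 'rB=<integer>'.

m = 1411
d = (-7, -11);  v_rel = (1, 4),  |v_rel|² = 17
v_rel×d = (1)·(-11) − (4)·(-7) = 17
since m = R²·17 − 17²:  R² = (289 + 1411) / 17 = 100
R = √100 = 10  ⇒  r_B = 10 − 4 = 6

rB=6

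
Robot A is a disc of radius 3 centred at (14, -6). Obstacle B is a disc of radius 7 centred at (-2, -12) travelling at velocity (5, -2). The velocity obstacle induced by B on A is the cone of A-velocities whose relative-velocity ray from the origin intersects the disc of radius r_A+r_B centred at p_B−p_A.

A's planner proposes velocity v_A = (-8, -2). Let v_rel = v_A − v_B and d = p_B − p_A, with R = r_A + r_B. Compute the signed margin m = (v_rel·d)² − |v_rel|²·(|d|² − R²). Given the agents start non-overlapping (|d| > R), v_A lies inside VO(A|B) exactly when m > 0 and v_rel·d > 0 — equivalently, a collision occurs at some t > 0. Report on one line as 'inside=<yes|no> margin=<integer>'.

d = (-16, -6),  |d|² = 292;  R = 3+7 = 10,  c = 292−10² = 192
v_rel = (-13, 0),  |v_rel|² = 169;  v_rel·d = (-13)·(-16) + (0)·(-6) = 208
169·t² − 416·t + 192 = 0  ⇒  m = 208² − 169·192 = 10816
m = 10816 > 0,  v_rel·d = 208 > 0  ⇒  inside

inside=yes margin=10816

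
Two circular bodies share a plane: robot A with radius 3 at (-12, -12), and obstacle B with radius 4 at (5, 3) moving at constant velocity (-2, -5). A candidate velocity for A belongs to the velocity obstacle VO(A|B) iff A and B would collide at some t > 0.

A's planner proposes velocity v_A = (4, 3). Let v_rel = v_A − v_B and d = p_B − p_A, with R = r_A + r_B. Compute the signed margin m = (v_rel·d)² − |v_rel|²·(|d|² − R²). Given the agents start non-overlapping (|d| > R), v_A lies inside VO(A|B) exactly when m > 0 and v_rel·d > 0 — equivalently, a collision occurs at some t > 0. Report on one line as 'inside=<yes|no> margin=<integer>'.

d = (17, 15),  |d|² = 514;  R = 3+4 = 7,  c = 514−7² = 465
v_rel = (6, 8),  |v_rel|² = 100;  v_rel·d = (6)·(17) + (8)·(15) = 222
100·t² − 444·t + 465 = 0  ⇒  m = 222² − 100·465 = 2784
m = 2784 > 0,  v_rel·d = 222 > 0  ⇒  inside

inside=yes margin=2784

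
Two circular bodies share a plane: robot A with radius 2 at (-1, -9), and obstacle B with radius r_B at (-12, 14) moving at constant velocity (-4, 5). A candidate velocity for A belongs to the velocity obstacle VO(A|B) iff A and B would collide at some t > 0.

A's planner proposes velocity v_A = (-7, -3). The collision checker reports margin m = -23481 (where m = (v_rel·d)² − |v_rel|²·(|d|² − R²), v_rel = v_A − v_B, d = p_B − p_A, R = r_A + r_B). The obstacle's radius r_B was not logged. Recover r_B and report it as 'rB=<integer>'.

m = -23481
d = (-11, 23);  v_rel = (-3, -8),  |v_rel|² = 73
v_rel×d = (-3)·(23) − (-8)·(-11) = -157
since m = R²·73 − (-157)²:  R² = (24649 + -23481) / 73 = 16
R = √16 = 4  ⇒  r_B = 4 − 2 = 2

rB=2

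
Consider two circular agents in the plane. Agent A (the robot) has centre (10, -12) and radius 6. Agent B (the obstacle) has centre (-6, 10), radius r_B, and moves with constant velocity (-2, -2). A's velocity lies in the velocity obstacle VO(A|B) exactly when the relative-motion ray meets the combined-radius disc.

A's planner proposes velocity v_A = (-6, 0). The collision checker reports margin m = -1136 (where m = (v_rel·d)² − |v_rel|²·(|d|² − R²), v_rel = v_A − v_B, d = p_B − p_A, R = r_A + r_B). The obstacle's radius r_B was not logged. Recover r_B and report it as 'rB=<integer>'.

m = -1136
d = (-16, 22);  v_rel = (-4, 2),  |v_rel|² = 20
v_rel×d = (-4)·(22) − (2)·(-16) = -56
since m = R²·20 − (-56)²:  R² = (3136 + -1136) / 20 = 100
R = √100 = 10  ⇒  r_B = 10 − 6 = 4

rB=4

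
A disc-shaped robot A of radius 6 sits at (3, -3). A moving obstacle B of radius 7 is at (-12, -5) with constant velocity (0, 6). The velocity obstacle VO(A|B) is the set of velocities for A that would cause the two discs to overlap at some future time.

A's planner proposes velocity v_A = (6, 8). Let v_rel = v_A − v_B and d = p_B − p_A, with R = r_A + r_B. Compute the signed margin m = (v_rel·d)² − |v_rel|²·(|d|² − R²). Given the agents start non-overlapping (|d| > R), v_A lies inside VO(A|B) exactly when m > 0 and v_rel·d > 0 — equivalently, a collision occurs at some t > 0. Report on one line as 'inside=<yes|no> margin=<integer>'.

d = (-15, -2),  |d|² = 229;  R = 6+7 = 13,  c = 229−13² = 60
v_rel = (6, 2),  |v_rel|² = 40;  v_rel·d = (6)·(-15) + (2)·(-2) = -94
40·t² + 188·t + 60 = 0  ⇒  m = (-94)² − 40·60 = 6436
m = 6436 > 0,  v_rel·d = -94 < 0  ⇒  outside

inside=no margin=6436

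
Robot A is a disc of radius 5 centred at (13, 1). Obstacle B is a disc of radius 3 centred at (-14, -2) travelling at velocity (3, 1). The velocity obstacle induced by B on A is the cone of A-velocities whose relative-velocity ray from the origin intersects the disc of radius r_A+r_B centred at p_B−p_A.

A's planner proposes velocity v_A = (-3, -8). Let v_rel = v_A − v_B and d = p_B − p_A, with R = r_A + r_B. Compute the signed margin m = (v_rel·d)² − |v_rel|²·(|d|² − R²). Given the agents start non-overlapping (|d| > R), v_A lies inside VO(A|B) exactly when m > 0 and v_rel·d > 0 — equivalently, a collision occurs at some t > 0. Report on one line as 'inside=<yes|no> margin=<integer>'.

d = (-27, -3),  |d|² = 738;  R = 5+3 = 8,  c = 738−8² = 674
v_rel = (-6, -9),  |v_rel|² = 117;  v_rel·d = (-6)·(-27) + (-9)·(-3) = 189
117·t² − 378·t + 674 = 0  ⇒  m = 189² − 117·674 = -43137
m = -43137 < 0,  v_rel·d = 189 > 0  ⇒  outside

inside=no margin=-43137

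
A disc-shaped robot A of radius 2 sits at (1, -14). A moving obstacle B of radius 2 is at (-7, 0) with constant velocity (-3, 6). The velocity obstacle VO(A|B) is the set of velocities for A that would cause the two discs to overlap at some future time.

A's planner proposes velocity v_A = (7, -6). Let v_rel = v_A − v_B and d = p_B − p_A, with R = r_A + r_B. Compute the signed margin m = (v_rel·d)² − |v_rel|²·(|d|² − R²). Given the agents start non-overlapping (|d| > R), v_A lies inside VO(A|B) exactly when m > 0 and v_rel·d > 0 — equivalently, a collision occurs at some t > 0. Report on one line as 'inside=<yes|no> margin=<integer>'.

d = (-8, 14),  |d|² = 260;  R = 2+2 = 4,  c = 260−4² = 244
v_rel = (10, -12),  |v_rel|² = 244;  v_rel·d = (10)·(-8) + (-12)·(14) = -248
244·t² + 496·t + 244 = 0  ⇒  m = (-248)² − 244·244 = 1968
m = 1968 > 0,  v_rel·d = -248 < 0  ⇒  outside

inside=no margin=1968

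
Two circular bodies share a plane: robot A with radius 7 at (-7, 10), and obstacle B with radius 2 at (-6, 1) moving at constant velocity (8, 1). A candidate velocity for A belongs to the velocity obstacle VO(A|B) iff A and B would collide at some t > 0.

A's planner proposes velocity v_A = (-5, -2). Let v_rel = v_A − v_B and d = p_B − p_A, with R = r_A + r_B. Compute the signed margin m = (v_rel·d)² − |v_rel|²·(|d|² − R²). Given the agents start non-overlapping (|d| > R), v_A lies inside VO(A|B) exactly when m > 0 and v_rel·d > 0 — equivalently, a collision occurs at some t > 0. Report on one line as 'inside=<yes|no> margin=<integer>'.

d = (1, -9),  |d|² = 82;  R = 7+2 = 9,  c = 82−9² = 1
v_rel = (-13, -3),  |v_rel|² = 178;  v_rel·d = (-13)·(1) + (-3)·(-9) = 14
178·t² − 28·t + 1 = 0  ⇒  m = 14² − 178·1 = 18
m = 18 > 0,  v_rel·d = 14 > 0  ⇒  inside

inside=yes margin=18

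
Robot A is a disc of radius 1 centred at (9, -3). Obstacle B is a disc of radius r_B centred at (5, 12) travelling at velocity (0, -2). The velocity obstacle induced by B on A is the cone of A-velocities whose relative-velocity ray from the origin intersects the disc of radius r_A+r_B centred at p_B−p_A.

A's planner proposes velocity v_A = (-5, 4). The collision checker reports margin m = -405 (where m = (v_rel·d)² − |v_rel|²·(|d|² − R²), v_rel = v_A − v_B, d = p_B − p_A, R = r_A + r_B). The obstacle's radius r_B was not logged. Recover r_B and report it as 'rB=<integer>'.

m = -405
d = (-4, 15);  v_rel = (-5, 6),  |v_rel|² = 61
v_rel×d = (-5)·(15) − (6)·(-4) = -51
since m = R²·61 − (-51)²:  R² = (2601 + -405) / 61 = 36
R = √36 = 6  ⇒  r_B = 6 − 1 = 5

rB=5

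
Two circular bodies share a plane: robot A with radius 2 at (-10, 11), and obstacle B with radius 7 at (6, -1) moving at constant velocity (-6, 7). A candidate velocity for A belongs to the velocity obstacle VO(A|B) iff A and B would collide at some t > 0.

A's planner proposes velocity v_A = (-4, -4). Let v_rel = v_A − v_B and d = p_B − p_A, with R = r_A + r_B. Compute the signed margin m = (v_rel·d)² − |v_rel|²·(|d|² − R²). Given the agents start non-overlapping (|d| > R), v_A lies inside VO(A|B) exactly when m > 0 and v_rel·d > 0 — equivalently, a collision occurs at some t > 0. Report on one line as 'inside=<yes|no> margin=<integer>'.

d = (16, -12),  |d|² = 400;  R = 2+7 = 9,  c = 400−9² = 319
v_rel = (2, -11),  |v_rel|² = 125;  v_rel·d = (2)·(16) + (-11)·(-12) = 164
125·t² − 328·t + 319 = 0  ⇒  m = 164² − 125·319 = -12979
m = -12979 < 0,  v_rel·d = 164 > 0  ⇒  outside

inside=no margin=-12979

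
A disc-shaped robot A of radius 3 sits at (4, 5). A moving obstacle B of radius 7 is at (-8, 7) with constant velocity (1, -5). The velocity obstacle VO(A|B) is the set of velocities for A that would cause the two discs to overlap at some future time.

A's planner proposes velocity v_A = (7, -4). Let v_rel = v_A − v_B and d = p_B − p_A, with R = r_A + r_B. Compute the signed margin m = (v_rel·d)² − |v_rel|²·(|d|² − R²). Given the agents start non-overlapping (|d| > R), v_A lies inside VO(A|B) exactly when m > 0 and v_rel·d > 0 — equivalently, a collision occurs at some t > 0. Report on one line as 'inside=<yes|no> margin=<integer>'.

d = (-12, 2),  |d|² = 148;  R = 3+7 = 10,  c = 148−10² = 48
v_rel = (6, 1),  |v_rel|² = 37;  v_rel·d = (6)·(-12) + (1)·(2) = -70
37·t² + 140·t + 48 = 0  ⇒  m = (-70)² − 37·48 = 3124
m = 3124 > 0,  v_rel·d = -70 < 0  ⇒  outside

inside=no margin=3124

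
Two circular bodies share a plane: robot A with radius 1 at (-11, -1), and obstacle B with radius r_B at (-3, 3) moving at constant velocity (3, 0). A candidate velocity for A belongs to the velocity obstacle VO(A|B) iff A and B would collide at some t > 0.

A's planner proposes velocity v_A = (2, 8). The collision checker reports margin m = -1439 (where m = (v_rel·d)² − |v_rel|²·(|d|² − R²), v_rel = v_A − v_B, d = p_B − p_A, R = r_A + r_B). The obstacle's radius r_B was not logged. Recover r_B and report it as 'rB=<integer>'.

m = -1439
d = (8, 4);  v_rel = (-1, 8),  |v_rel|² = 65
v_rel×d = (-1)·(4) − (8)·(8) = -68
since m = R²·65 − (-68)²:  R² = (4624 + -1439) / 65 = 49
R = √49 = 7  ⇒  r_B = 7 − 1 = 6

rB=6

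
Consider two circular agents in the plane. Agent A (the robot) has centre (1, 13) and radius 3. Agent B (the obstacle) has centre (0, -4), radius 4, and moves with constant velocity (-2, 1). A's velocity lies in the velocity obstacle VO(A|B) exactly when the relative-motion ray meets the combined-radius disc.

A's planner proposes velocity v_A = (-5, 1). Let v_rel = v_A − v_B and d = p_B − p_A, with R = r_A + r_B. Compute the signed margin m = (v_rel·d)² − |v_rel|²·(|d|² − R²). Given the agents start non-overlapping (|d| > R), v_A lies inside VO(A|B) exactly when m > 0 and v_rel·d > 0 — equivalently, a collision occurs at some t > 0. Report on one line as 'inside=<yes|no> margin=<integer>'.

d = (-1, -17),  |d|² = 290;  R = 3+4 = 7,  c = 290−7² = 241
v_rel = (-3, 0),  |v_rel|² = 9;  v_rel·d = (-3)·(-1) + (0)·(-17) = 3
9·t² − 6·t + 241 = 0  ⇒  m = 3² − 9·241 = -2160
m = -2160 < 0,  v_rel·d = 3 > 0  ⇒  outside

inside=no margin=-2160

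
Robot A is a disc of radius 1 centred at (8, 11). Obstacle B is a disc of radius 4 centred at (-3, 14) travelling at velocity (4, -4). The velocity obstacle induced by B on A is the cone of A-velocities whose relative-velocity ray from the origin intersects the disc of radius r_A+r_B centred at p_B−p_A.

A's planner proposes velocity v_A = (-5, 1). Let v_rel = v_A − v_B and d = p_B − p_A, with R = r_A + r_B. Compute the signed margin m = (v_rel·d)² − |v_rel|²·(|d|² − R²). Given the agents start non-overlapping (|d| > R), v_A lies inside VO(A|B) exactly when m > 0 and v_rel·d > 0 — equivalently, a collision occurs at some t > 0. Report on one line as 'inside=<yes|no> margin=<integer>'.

d = (-11, 3),  |d|² = 130;  R = 1+4 = 5,  c = 130−5² = 105
v_rel = (-9, 5),  |v_rel|² = 106;  v_rel·d = (-9)·(-11) + (5)·(3) = 114
106·t² − 228·t + 105 = 0  ⇒  m = 114² − 106·105 = 1866
m = 1866 > 0,  v_rel·d = 114 > 0  ⇒  inside

inside=yes margin=1866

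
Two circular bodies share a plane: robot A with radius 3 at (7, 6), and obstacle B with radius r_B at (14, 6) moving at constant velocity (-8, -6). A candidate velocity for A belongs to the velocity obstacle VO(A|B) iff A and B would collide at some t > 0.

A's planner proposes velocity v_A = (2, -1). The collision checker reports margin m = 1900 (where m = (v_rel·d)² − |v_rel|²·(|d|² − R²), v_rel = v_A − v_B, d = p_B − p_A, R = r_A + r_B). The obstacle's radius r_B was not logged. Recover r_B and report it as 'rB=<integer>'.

m = 1900
d = (7, 0);  v_rel = (10, 5),  |v_rel|² = 125
v_rel×d = (10)·(0) − (5)·(7) = -35
since m = R²·125 − (-35)²:  R² = (1225 + 1900) / 125 = 25
R = √25 = 5  ⇒  r_B = 5 − 3 = 2

rB=2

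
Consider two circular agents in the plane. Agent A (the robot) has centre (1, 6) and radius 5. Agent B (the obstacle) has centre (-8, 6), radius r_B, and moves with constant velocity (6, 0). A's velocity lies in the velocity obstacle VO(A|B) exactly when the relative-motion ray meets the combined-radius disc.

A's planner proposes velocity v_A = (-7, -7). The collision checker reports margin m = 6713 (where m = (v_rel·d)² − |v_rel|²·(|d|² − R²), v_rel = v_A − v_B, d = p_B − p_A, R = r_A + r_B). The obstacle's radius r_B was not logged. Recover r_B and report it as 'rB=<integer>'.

m = 6713
d = (-9, 0);  v_rel = (-13, -7),  |v_rel|² = 218
v_rel×d = (-13)·(0) − (-7)·(-9) = -63
since m = R²·218 − (-63)²:  R² = (3969 + 6713) / 218 = 49
R = √49 = 7  ⇒  r_B = 7 − 5 = 2

rB=2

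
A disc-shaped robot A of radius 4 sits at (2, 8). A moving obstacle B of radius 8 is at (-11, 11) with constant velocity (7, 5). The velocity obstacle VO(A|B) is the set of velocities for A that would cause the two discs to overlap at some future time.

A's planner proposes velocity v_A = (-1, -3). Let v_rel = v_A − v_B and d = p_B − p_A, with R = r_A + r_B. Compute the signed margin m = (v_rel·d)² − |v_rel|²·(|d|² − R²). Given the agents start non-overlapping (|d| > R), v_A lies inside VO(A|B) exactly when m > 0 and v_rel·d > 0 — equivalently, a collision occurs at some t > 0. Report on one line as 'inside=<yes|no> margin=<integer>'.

d = (-13, 3),  |d|² = 178;  R = 4+8 = 12,  c = 178−12² = 34
v_rel = (-8, -8),  |v_rel|² = 128;  v_rel·d = (-8)·(-13) + (-8)·(3) = 80
128·t² − 160·t + 34 = 0  ⇒  m = 80² − 128·34 = 2048
m = 2048 > 0,  v_rel·d = 80 > 0  ⇒  inside

inside=yes margin=2048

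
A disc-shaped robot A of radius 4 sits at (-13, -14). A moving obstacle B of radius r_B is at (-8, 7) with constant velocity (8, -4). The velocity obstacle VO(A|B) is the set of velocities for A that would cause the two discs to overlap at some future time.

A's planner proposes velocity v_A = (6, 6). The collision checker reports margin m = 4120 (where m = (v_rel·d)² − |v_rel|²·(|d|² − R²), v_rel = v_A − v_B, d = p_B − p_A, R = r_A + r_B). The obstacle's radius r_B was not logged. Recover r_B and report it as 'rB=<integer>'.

m = 4120
d = (5, 21);  v_rel = (-2, 10),  |v_rel|² = 104
v_rel×d = (-2)·(21) − (10)·(5) = -92
since m = R²·104 − (-92)²:  R² = (8464 + 4120) / 104 = 121
R = √121 = 11  ⇒  r_B = 11 − 4 = 7

rB=7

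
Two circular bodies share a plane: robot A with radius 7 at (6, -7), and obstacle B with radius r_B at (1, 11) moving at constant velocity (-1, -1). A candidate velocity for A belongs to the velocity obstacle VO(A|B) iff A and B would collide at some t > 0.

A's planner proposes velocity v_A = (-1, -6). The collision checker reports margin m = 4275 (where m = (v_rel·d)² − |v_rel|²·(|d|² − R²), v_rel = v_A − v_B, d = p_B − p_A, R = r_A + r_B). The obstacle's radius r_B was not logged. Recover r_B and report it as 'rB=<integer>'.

m = 4275
d = (-5, 18);  v_rel = (0, -5),  |v_rel|² = 25
v_rel×d = (0)·(18) − (-5)·(-5) = -25
since m = R²·25 − (-25)²:  R² = (625 + 4275) / 25 = 196
R = √196 = 14  ⇒  r_B = 14 − 7 = 7

rB=7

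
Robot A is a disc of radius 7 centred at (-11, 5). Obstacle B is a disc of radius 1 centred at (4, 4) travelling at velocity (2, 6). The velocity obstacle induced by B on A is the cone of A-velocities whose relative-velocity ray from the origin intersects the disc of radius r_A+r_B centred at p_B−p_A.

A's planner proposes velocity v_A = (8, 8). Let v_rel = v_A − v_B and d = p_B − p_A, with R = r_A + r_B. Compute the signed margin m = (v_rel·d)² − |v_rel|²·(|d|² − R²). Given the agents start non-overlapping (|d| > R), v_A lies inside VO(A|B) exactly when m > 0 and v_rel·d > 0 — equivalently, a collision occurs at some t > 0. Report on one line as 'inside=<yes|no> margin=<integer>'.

d = (15, -1),  |d|² = 226;  R = 7+1 = 8,  c = 226−8² = 162
v_rel = (6, 2),  |v_rel|² = 40;  v_rel·d = (6)·(15) + (2)·(-1) = 88
40·t² − 176·t + 162 = 0  ⇒  m = 88² − 40·162 = 1264
m = 1264 > 0,  v_rel·d = 88 > 0  ⇒  inside

inside=yes margin=1264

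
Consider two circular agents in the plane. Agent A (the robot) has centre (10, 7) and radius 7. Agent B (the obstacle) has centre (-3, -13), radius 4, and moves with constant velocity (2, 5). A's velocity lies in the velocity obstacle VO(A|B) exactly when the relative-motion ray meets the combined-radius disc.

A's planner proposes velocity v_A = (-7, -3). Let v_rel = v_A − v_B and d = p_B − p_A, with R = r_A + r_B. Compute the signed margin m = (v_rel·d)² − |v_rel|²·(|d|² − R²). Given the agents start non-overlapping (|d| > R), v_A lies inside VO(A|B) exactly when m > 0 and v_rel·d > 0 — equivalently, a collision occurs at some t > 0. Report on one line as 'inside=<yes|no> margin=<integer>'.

d = (-13, -20),  |d|² = 569;  R = 7+4 = 11,  c = 569−11² = 448
v_rel = (-9, -8),  |v_rel|² = 145;  v_rel·d = (-9)·(-13) + (-8)·(-20) = 277
145·t² − 554·t + 448 = 0  ⇒  m = 277² − 145·448 = 11769
m = 11769 > 0,  v_rel·d = 277 > 0  ⇒  inside

inside=yes margin=11769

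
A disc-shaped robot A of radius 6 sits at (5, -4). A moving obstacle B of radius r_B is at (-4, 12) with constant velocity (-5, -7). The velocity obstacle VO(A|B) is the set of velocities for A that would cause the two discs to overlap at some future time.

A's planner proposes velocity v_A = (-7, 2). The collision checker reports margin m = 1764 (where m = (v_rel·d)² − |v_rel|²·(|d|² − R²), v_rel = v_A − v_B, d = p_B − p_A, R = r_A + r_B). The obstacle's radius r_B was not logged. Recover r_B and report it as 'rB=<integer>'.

m = 1764
d = (-9, 16);  v_rel = (-2, 9),  |v_rel|² = 85
v_rel×d = (-2)·(16) − (9)·(-9) = 49
since m = R²·85 − 49²:  R² = (2401 + 1764) / 85 = 49
R = √49 = 7  ⇒  r_B = 7 − 6 = 1

rB=1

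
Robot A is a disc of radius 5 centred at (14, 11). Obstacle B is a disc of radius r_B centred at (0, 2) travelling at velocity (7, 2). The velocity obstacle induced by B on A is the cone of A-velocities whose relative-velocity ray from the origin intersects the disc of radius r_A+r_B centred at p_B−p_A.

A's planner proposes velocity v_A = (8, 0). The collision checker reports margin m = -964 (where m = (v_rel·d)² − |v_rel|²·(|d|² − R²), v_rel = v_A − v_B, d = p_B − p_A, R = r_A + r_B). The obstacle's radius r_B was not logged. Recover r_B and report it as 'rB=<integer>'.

m = -964
d = (-14, -9);  v_rel = (1, -2),  |v_rel|² = 5
v_rel×d = (1)·(-9) − (-2)·(-14) = -37
since m = R²·5 − (-37)²:  R² = (1369 + -964) / 5 = 81
R = √81 = 9  ⇒  r_B = 9 − 5 = 4

rB=4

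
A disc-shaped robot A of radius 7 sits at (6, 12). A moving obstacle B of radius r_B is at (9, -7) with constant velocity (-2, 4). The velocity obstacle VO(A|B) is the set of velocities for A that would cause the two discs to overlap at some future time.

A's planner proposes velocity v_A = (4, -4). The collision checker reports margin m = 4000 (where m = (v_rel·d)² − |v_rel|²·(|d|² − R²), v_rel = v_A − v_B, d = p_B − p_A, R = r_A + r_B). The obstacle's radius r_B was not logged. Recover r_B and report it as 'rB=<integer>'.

m = 4000
d = (3, -19);  v_rel = (6, -8),  |v_rel|² = 100
v_rel×d = (6)·(-19) − (-8)·(3) = -90
since m = R²·100 − (-90)²:  R² = (8100 + 4000) / 100 = 121
R = √121 = 11  ⇒  r_B = 11 − 7 = 4

rB=4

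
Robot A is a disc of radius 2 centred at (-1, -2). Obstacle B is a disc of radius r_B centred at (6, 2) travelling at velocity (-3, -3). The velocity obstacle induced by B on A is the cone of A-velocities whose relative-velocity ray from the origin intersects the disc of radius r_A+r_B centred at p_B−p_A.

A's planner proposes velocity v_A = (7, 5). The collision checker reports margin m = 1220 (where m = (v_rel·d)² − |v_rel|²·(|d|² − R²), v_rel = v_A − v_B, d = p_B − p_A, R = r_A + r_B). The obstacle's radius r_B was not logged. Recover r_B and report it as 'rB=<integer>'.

m = 1220
d = (7, 4);  v_rel = (10, 8),  |v_rel|² = 164
v_rel×d = (10)·(4) − (8)·(7) = -16
since m = R²·164 − (-16)²:  R² = (256 + 1220) / 164 = 9
R = √9 = 3  ⇒  r_B = 3 − 2 = 1

rB=1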